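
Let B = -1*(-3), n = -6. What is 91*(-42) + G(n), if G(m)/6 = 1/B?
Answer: -3820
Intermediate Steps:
B = 3
G(m) = 2 (G(m) = 6/3 = 6*(1/3) = 2)
91*(-42) + G(n) = 91*(-42) + 2 = -3822 + 2 = -3820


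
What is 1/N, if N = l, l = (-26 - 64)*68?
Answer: -1/6120 ≈ -0.00016340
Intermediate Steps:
l = -6120 (l = -90*68 = -6120)
N = -6120
1/N = 1/(-6120) = -1/6120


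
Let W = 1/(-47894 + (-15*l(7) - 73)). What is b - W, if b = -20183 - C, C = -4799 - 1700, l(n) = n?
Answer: -657817247/48072 ≈ -13684.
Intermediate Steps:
C = -6499
b = -13684 (b = -20183 - 1*(-6499) = -20183 + 6499 = -13684)
W = -1/48072 (W = 1/(-47894 + (-15*7 - 73)) = 1/(-47894 + (-105 - 73)) = 1/(-47894 - 178) = 1/(-48072) = -1/48072 ≈ -2.0802e-5)
b - W = -13684 - 1*(-1/48072) = -13684 + 1/48072 = -657817247/48072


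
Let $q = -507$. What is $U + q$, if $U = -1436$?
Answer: $-1943$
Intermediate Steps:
$U + q = -1436 - 507 = -1943$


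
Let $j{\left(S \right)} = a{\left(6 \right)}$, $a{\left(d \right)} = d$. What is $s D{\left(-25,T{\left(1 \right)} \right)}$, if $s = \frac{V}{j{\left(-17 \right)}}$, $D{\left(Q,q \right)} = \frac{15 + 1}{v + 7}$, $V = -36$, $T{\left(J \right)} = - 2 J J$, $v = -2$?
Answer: $- \frac{96}{5} \approx -19.2$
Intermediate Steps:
$T{\left(J \right)} = - 2 J^{2}$
$j{\left(S \right)} = 6$
$D{\left(Q,q \right)} = \frac{16}{5}$ ($D{\left(Q,q \right)} = \frac{15 + 1}{-2 + 7} = \frac{16}{5}$)
$s = -6$ ($s = - \frac{36}{6} = \left(-36\right) \frac{1}{6} = -6$)
$s D{\left(-25,T{\left(1 \right)} \right)} = \left(-6\right) \frac{16}{5} = - \frac{96}{5}$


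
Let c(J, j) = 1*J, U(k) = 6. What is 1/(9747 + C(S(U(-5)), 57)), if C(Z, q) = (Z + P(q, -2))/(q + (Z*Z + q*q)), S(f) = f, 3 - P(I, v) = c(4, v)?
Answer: 3342/32574479 ≈ 0.00010260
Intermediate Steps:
c(J, j) = J
P(I, v) = -1 (P(I, v) = 3 - 1*4 = 3 - 4 = -1)
C(Z, q) = (-1 + Z)/(q + Z**2 + q**2) (C(Z, q) = (Z - 1)/(q + (Z*Z + q*q)) = (-1 + Z)/(q + (Z**2 + q**2)) = (-1 + Z)/(q + Z**2 + q**2))
1/(9747 + C(S(U(-5)), 57)) = 1/(9747 + (-1 + 6)/(57 + 6**2 + 57**2)) = 1/(9747 + 5/(57 + 36 + 3249)) = 1/(9747 + 5/3342) = 1/(32574479/3342) = 3342/32574479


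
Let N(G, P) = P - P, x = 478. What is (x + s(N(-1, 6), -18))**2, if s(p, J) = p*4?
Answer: 228484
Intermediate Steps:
N(G, P) = 0
s(p, J) = 4*p
(x + s(N(-1, 6), -18))**2 = (478 + 4*0)**2 = (478 + 0)**2 = 478**2 = 228484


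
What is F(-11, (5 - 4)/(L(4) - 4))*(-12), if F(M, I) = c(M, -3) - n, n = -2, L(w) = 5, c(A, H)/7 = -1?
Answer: 60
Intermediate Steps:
c(A, H) = -7 (c(A, H) = 7*(-1) = -7)
F(M, I) = -5 (F(M, I) = -7 - 1*(-2) = -7 + 2 = -5)
F(-11, (5 - 4)/(L(4) - 4))*(-12) = -5*(-12) = 60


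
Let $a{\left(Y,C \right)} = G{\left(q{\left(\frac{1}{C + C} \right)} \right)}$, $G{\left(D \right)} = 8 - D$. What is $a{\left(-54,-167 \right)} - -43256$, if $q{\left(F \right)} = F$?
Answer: $\frac{14450177}{334} \approx 43264.0$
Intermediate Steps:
$a{\left(Y,C \right)} = 8 - \frac{1}{2 C}$ ($a{\left(Y,C \right)} = 8 - \frac{1}{C + C} = 8 - \frac{1}{2 C}$)
$a{\left(-54,-167 \right)} - -43256 = \left(8 - \frac{1}{2 \left(-167\right)}\right) - -43256 = \left(8 - - \frac{1}{334}\right) + 43256 = \left(8 + \frac{1}{334}\right) + 43256 = \frac{2673}{334} + 43256 = \frac{14450177}{334}$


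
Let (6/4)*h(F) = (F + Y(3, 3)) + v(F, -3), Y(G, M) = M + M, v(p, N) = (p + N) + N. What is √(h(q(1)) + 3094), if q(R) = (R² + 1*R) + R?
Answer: √3098 ≈ 55.660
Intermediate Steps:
v(p, N) = p + 2*N (v(p, N) = (N + p) + N = p + 2*N)
q(R) = R² + 2*R (q(R) = (R² + R) + R = (R + R²) + R = R² + 2*R)
Y(G, M) = 2*M
h(F) = 4*F/3 (h(F) = 2*((F + 2*3) + (F + 2*(-3)))/3 = 2*((F + 6) + (F - 6))/3 = 2*((6 + F) + (-6 + F))/3 = 2*(2*F)/3 = 4*F/3)
√(h(q(1)) + 3094) = √(4*(1*(2 + 1))/3 + 3094) = √(4*(1*3)/3 + 3094) = √((4/3)*3 + 3094) = √(4 + 3094) = √3098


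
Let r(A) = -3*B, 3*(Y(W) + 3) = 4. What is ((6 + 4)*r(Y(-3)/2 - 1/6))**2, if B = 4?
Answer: 14400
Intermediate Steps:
Y(W) = -5/3 (Y(W) = -3 + (1/3)*4 = -3 + 4/3 = -5/3)
r(A) = -12 (r(A) = -3*4 = -12)
((6 + 4)*r(Y(-3)/2 - 1/6))**2 = ((6 + 4)*(-12))**2 = (10*(-12))**2 = (-120)**2 = 14400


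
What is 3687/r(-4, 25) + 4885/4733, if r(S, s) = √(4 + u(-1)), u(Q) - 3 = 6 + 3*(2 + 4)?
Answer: 4885/4733 + 3687*√31/31 ≈ 663.24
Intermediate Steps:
u(Q) = 27 (u(Q) = 3 + (6 + 3*(2 + 4)) = 3 + (6 + 3*6) = 3 + (6 + 18) = 3 + 24 = 27)
r(S, s) = √31 (r(S, s) = √(4 + 27) = √31)
3687/r(-4, 25) + 4885/4733 = 3687/(√31) + 4885/4733 = 3687*(√31/31) + 4885*(1/4733) = 3687*√31/31 + 4885/4733 = 4885/4733 + 3687*√31/31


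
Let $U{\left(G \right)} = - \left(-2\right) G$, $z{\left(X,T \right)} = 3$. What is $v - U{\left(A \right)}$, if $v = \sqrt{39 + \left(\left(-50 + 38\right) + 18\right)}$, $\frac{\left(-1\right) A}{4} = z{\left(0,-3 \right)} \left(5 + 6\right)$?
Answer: $264 + 3 \sqrt{5} \approx 270.71$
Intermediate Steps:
$A = -132$ ($A = - 4 \cdot 3 \left(5 + 6\right) = - 4 \cdot 3 \cdot 11 = \left(-4\right) 33 = -132$)
$U{\left(G \right)} = 2 G$
$v = 3 \sqrt{5}$ ($v = \sqrt{39 + \left(-12 + 18\right)} = \sqrt{39 + 6} = \sqrt{45} = 3 \sqrt{5} \approx 6.7082$)
$v - U{\left(A \right)} = 3 \sqrt{5} - 2 \left(-132\right) = 3 \sqrt{5} - -264 = 3 \sqrt{5} + 264 = 264 + 3 \sqrt{5}$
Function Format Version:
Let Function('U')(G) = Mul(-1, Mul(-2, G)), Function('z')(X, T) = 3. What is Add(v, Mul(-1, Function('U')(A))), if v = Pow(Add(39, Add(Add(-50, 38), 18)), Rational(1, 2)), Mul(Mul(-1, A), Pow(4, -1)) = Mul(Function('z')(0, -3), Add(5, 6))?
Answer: Add(264, Mul(3, Pow(5, Rational(1, 2)))) ≈ 270.71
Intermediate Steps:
A = -132 (A = Mul(-4, Mul(3, Add(5, 6))) = Mul(-4, Mul(3, 11)) = Mul(-4, 33) = -132)
Function('U')(G) = Mul(2, G)
v = Mul(3, Pow(5, Rational(1, 2))) (v = Pow(Add(39, Add(-12, 18)), Rational(1, 2)) = Pow(Add(39, 6), Rational(1, 2)) = Pow(45, Rational(1, 2)) = Mul(3, Pow(5, Rational(1, 2))) ≈ 6.7082)
Add(v, Mul(-1, Function('U')(A))) = Add(Mul(3, Pow(5, Rational(1, 2))), Mul(-1, Mul(2, -132))) = Add(Mul(3, Pow(5, Rational(1, 2))), Mul(-1, -264)) = Add(Mul(3, Pow(5, Rational(1, 2))), 264) = Add(264, Mul(3, Pow(5, Rational(1, 2))))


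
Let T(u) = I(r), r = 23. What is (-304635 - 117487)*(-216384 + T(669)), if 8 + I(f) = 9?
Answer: 91340024726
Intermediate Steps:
I(f) = 1 (I(f) = -8 + 9 = 1)
T(u) = 1
(-304635 - 117487)*(-216384 + T(669)) = (-304635 - 117487)*(-216384 + 1) = -422122*(-216383) = 91340024726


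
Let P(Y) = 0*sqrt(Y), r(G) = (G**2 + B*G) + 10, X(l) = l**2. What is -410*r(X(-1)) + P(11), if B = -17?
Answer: 2460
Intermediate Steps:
r(G) = 10 + G**2 - 17*G (r(G) = (G**2 - 17*G) + 10 = 10 + G**2 - 17*G)
P(Y) = 0
-410*r(X(-1)) + P(11) = -410*(10 + ((-1)**2)**2 - 17*(-1)**2) + 0 = -410*(10 + 1**2 - 17*1) + 0 = -410*(10 + 1 - 17) + 0 = -410*(-6) + 0 = 2460 + 0 = 2460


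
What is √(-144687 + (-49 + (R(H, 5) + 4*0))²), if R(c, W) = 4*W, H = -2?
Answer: I*√143846 ≈ 379.27*I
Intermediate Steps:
√(-144687 + (-49 + (R(H, 5) + 4*0))²) = √(-144687 + (-49 + (4*5 + 4*0))²) = √(-144687 + (-49 + (20 + 0))²) = √(-144687 + (-49 + 20)²) = √(-144687 + (-29)²) = √(-144687 + 841) = √(-143846) = I*√143846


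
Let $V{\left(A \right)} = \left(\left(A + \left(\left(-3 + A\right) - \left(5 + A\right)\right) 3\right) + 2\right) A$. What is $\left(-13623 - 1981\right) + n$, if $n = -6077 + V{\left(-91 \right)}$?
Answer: $-11398$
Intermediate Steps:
$V{\left(A \right)} = A \left(-22 + A\right)$ ($V{\left(A \right)} = \left(\left(A - 24\right) + 2\right) A = \left(\left(-24 + A\right) + 2\right) A = \left(-22 + A\right) A = A \left(-22 + A\right)$)
$n = 4206$ ($n = -6077 - 91 \left(-22 - 91\right) = -6077 - -10283 = -6077 + 10283 = 4206$)
$\left(-13623 - 1981\right) + n = \left(-13623 - 1981\right) + 4206 = -15604 + 4206 = -11398$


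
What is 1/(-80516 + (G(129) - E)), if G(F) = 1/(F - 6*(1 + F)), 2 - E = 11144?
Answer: -651/45162475 ≈ -1.4415e-5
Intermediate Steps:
E = -11142 (E = 2 - 1*11144 = 2 - 11144 = -11142)
G(F) = 1/(-6 - 5*F) (G(F) = 1/(F + (-6 - 6*F)) = 1/(-6 - 5*F))
1/(-80516 + (G(129) - E)) = 1/(-80516 + (-1/(6 + 5*129) - 1*(-11142))) = 1/(-80516 + (-1/(6 + 645) + 11142)) = 1/(-80516 + (-1/651 + 11142)) = 1/(-80516 + 7253441/651) = 1/(-45162475/651) = -651/45162475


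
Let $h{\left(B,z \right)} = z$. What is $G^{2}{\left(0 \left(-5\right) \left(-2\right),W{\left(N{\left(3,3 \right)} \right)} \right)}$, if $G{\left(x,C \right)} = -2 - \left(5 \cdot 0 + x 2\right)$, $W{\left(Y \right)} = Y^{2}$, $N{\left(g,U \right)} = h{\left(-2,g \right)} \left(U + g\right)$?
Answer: $4$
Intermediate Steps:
$N{\left(g,U \right)} = g \left(U + g\right)$
$G{\left(x,C \right)} = -2 - 2 x$ ($G{\left(x,C \right)} = -2 - \left(0 + 2 x\right) = -2 - 2 x$)
$G^{2}{\left(0 \left(-5\right) \left(-2\right),W{\left(N{\left(3,3 \right)} \right)} \right)} = \left(-2 - 2 \cdot 0 \left(-5\right) \left(-2\right)\right)^{2} = \left(-2 - 2 \cdot 0 \left(-2\right)\right)^{2} = \left(-2 - 0\right)^{2} = \left(-2 + 0\right)^{2} = \left(-2\right)^{2} = 4$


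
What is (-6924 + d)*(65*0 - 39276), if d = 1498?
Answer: 213111576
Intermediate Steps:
(-6924 + d)*(65*0 - 39276) = (-6924 + 1498)*(65*0 - 39276) = -5426*(0 - 39276) = -5426*(-39276) = 213111576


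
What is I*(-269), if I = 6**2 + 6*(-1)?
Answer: -8070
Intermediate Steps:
I = 30 (I = 36 - 6 = 30)
I*(-269) = 30*(-269) = -8070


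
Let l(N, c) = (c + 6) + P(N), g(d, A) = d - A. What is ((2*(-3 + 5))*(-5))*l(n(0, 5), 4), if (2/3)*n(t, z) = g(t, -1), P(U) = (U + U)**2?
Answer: -380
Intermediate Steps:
P(U) = 4*U**2 (P(U) = (2*U)**2 = 4*U**2)
n(t, z) = 3/2 + 3*t/2 (n(t, z) = 3*(t - 1*(-1))/2 = 3*(t + 1)/2 = 3*(1 + t)/2 = 3/2 + 3*t/2)
l(N, c) = 6 + c + 4*N**2 (l(N, c) = (c + 6) + 4*N**2 = (6 + c) + 4*N**2 = 6 + c + 4*N**2)
((2*(-3 + 5))*(-5))*l(n(0, 5), 4) = ((2*(-3 + 5))*(-5))*(6 + 4 + 4*(3/2 + (3/2)*0)**2) = ((2*2)*(-5))*(6 + 4 + 4*(3/2 + 0)**2) = (4*(-5))*(6 + 4 + 4*(3/2)**2) = -20*(6 + 4 + 4*(9/4)) = -20*(6 + 4 + 9) = -20*19 = -380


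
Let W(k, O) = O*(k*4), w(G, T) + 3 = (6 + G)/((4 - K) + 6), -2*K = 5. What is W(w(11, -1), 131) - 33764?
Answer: -865584/25 ≈ -34623.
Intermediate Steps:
K = -5/2 (K = -1/2*5 = -5/2 ≈ -2.5000)
w(G, T) = -63/25 + 2*G/25 (w(G, T) = -3 + (6 + G)/((4 - 1*(-5/2)) + 6) = -3 + (6 + G)/((4 + 5/2) + 6) = -3 + (6 + G)/(13/2 + 6) = -3 + (6 + G)/(25/2) = -3 + (6 + G)*(2/25) = -3 + (12/25 + 2*G/25) = -63/25 + 2*G/25)
W(k, O) = 4*O*k (W(k, O) = O*(4*k) = 4*O*k)
W(w(11, -1), 131) - 33764 = 4*131*(-63/25 + (2/25)*11) - 33764 = 4*131*(-63/25 + 22/25) - 33764 = 4*131*(-41/25) - 33764 = -21484/25 - 33764 = -865584/25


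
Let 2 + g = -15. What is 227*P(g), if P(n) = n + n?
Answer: -7718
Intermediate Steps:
g = -17 (g = -2 - 15 = -17)
P(n) = 2*n
227*P(g) = 227*(2*(-17)) = 227*(-34) = -7718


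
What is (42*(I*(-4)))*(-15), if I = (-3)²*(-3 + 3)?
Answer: 0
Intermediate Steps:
I = 0 (I = 9*0 = 0)
(42*(I*(-4)))*(-15) = (42*(0*(-4)))*(-15) = (42*0)*(-15) = 0*(-15) = 0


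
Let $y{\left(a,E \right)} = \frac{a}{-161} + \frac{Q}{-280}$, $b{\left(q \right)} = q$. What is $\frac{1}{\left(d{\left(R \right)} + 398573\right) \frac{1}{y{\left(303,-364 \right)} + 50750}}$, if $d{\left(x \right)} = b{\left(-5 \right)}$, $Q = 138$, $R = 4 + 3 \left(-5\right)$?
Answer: $\frac{163407353}{1283388960} \approx 0.12732$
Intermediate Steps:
$R = -11$ ($R = 4 - 15 = -11$)
$d{\left(x \right)} = -5$
$y{\left(a,E \right)} = - \frac{69}{140} - \frac{a}{161}$ ($y{\left(a,E \right)} = \frac{a}{-161} + \frac{138}{-280} = a \left(- \frac{1}{161}\right) + 138 \left(- \frac{1}{280}\right) = - \frac{a}{161} - \frac{69}{140} = - \frac{69}{140} - \frac{a}{161}$)
$\frac{1}{\left(d{\left(R \right)} + 398573\right) \frac{1}{y{\left(303,-364 \right)} + 50750}} = \frac{1}{\left(-5 + 398573\right) \frac{1}{\left(- \frac{69}{140} - \frac{303}{161}\right) + 50750}} = \frac{1}{398568 \frac{1}{\left(- \frac{69}{140} - \frac{303}{161}\right) + 50750}} = \frac{1}{398568 \frac{1}{- \frac{7647}{3220} + 50750}} = \frac{1}{398568 \frac{1}{\frac{163407353}{3220}}} = \frac{1}{398568 \cdot \frac{3220}{163407353}} = \frac{1}{\frac{1283388960}{163407353}} = \frac{163407353}{1283388960}$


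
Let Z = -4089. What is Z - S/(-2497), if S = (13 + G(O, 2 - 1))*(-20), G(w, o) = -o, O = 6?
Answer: -10210473/2497 ≈ -4089.1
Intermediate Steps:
S = -240 (S = (13 - (2 - 1))*(-20) = (13 - 1*1)*(-20) = (13 - 1)*(-20) = 12*(-20) = -240)
Z - S/(-2497) = -4089 - (-240)/(-2497) = -4089 - (-240)*(-1)/2497 = -4089 - 1*240/2497 = -4089 - 240/2497 = -10210473/2497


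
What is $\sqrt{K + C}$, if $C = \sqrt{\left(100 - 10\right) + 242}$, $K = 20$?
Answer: $\sqrt{20 + 2 \sqrt{83}} \approx 6.1823$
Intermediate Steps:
$C = 2 \sqrt{83}$ ($C = \sqrt{90 + 242} = \sqrt{332} = 2 \sqrt{83} \approx 18.221$)
$\sqrt{K + C} = \sqrt{20 + 2 \sqrt{83}}$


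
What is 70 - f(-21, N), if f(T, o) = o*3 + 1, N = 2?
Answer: 63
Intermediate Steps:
f(T, o) = 1 + 3*o (f(T, o) = 3*o + 1 = 1 + 3*o)
70 - f(-21, N) = 70 - (1 + 3*2) = 70 - (1 + 6) = 70 - 1*7 = 70 - 7 = 63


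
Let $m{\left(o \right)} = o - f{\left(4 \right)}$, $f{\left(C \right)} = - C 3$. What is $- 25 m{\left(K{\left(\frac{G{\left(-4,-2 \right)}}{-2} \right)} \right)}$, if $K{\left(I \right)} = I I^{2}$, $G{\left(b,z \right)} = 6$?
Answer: $375$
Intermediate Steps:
$f{\left(C \right)} = - 3 C$
$K{\left(I \right)} = I^{3}$
$m{\left(o \right)} = 12 + o$ ($m{\left(o \right)} = o - \left(-3\right) 4 = o - -12 = o + 12 = 12 + o$)
$- 25 m{\left(K{\left(\frac{G{\left(-4,-2 \right)}}{-2} \right)} \right)} = - 25 \left(12 + \left(\frac{6}{-2}\right)^{3}\right) = - 25 \left(12 + \left(6 \left(- \frac{1}{2}\right)\right)^{3}\right) = - 25 \left(12 + \left(-3\right)^{3}\right) = - 25 \left(12 - 27\right) = \left(-25\right) \left(-15\right) = 375$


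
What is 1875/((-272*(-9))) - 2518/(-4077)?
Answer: 1534271/1108944 ≈ 1.3835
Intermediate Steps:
1875/((-272*(-9))) - 2518/(-4077) = 1875/2448 - 2518*(-1/4077) = 1875*(1/2448) + 2518/4077 = 625/816 + 2518/4077 = 1534271/1108944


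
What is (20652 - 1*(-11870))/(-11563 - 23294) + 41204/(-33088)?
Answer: -628083941/288337104 ≈ -2.1783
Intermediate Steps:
(20652 - 1*(-11870))/(-11563 - 23294) + 41204/(-33088) = (20652 + 11870)/(-34857) + 41204*(-1/33088) = 32522*(-1/34857) - 10301/8272 = -32522/34857 - 10301/8272 = -628083941/288337104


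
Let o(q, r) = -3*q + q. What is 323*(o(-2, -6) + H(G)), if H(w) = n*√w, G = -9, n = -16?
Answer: 1292 - 15504*I ≈ 1292.0 - 15504.0*I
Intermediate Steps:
o(q, r) = -2*q
H(w) = -16*√w
323*(o(-2, -6) + H(G)) = 323*(-2*(-2) - 48*I) = 323*(4 - 48*I) = 1292 - 15504*I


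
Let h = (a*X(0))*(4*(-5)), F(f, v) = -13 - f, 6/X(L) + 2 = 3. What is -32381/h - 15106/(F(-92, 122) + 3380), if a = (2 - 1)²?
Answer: 36731053/138360 ≈ 265.47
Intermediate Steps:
X(L) = 6 (X(L) = 6/(-2 + 3) = 6/1 = 6*1 = 6)
a = 1 (a = 1² = 1)
h = -120 (h = (1*6)*(4*(-5)) = 6*(-20) = -120)
-32381/h - 15106/(F(-92, 122) + 3380) = -32381/(-120) - 15106/((-13 - 1*(-92)) + 3380) = -32381*(-1/120) - 15106/((-13 + 92) + 3380) = 32381/120 - 15106/(79 + 3380) = 32381/120 - 15106/3459 = 36731053/138360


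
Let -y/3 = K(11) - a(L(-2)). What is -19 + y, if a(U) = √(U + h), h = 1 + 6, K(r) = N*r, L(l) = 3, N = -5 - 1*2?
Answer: 212 + 3*√10 ≈ 221.49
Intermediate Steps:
N = -7 (N = -5 - 2 = -7)
K(r) = -7*r
h = 7
a(U) = √(7 + U) (a(U) = √(U + 7) = √(7 + U))
y = 231 + 3*√10 (y = -3*(-7*11 - √(7 + 3)) = -3*(-77 - √10) = 231 + 3*√10 ≈ 240.49)
-19 + y = -19 + (231 + 3*√10) = 212 + 3*√10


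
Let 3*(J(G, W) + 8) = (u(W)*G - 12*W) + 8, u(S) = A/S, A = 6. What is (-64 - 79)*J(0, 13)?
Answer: 24596/3 ≈ 8198.7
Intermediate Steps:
u(S) = 6/S
J(G, W) = -16/3 - 4*W + 2*G/W (J(G, W) = -8 + (((6/W)*G - 12*W) + 8)/3 = -8 + ((6*G/W - 12*W) + 8)/3 = -8 + ((-12*W + 6*G/W) + 8)/3 = -8 + (8 - 12*W + 6*G/W)/3 = -8 + (8/3 - 4*W + 2*G/W) = -16/3 - 4*W + 2*G/W)
(-64 - 79)*J(0, 13) = (-64 - 79)*(-16/3 - 4*13 + 2*0/13) = -143*(-16/3 - 52 + 2*0*(1/13)) = -143*(-16/3 - 52 + 0) = -143*(-172/3) = 24596/3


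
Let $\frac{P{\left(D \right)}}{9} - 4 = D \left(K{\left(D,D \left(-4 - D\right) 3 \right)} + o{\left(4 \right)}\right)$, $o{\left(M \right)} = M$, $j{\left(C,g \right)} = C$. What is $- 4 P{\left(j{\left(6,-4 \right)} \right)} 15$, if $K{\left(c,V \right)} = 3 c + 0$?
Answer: $-73440$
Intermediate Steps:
$K{\left(c,V \right)} = 3 c$
$P{\left(D \right)} = 36 + 9 D \left(4 + 3 D\right)$ ($P{\left(D \right)} = 36 + 9 D \left(3 D + 4\right) = 36 + 9 D \left(4 + 3 D\right)$)
$- 4 P{\left(j{\left(6,-4 \right)} \right)} 15 = - 4 \left(36 + 27 \cdot 6^{2} + 36 \cdot 6\right) 15 = - 4 \left(36 + 27 \cdot 36 + 216\right) 15 = - 4 \left(36 + 972 + 216\right) 15 = \left(-4\right) 1224 \cdot 15 = \left(-4896\right) 15 = -73440$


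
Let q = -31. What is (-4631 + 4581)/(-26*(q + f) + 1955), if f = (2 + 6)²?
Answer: -50/1097 ≈ -0.045579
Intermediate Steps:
f = 64 (f = 8² = 64)
(-4631 + 4581)/(-26*(q + f) + 1955) = (-4631 + 4581)/(-26*(-31 + 64) + 1955) = -50/(-26*33 + 1955) = -50/(-858 + 1955) = -50/1097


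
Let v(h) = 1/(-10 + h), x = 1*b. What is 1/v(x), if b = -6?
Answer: -16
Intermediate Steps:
x = -6 (x = 1*(-6) = -6)
1/v(x) = 1/(1/(-10 - 6)) = 1/(1/(-16)) = 1/(-1/16) = -16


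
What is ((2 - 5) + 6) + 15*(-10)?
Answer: -147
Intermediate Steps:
((2 - 5) + 6) + 15*(-10) = (-3 + 6) - 150 = 3 - 150 = -147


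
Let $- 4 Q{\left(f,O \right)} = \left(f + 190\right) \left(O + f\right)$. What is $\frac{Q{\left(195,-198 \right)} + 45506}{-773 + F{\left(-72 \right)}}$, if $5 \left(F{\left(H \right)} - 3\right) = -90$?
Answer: $- \frac{183179}{3152} \approx -58.115$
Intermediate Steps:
$F{\left(H \right)} = -15$ ($F{\left(H \right)} = 3 + \frac{1}{5} \left(-90\right) = 3 - 18 = -15$)
$Q{\left(f,O \right)} = - \frac{\left(190 + f\right) \left(O + f\right)}{4}$ ($Q{\left(f,O \right)} = - \frac{\left(f + 190\right) \left(O + f\right)}{4} = - \frac{\left(190 + f\right) \left(O + f\right)}{4}$)
$\frac{Q{\left(195,-198 \right)} + 45506}{-773 + F{\left(-72 \right)}} = \frac{\left(\left(- \frac{95}{2}\right) \left(-198\right) - \frac{18525}{2} - \frac{195^{2}}{4} - \left(- \frac{99}{2}\right) 195\right) + 45506}{-773 - 15} = \frac{\left(9405 - \frac{18525}{2} - \frac{38025}{4} + \frac{19305}{2}\right) + 45506}{-788} = \left(\left(9405 - \frac{18525}{2} - \frac{38025}{4} + \frac{19305}{2}\right) + 45506\right) \left(- \frac{1}{788}\right) = \left(\frac{1155}{4} + 45506\right) \left(- \frac{1}{788}\right) = \frac{183179}{4} \left(- \frac{1}{788}\right) = - \frac{183179}{3152}$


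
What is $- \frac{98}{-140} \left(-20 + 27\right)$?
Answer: $\frac{49}{10} \approx 4.9$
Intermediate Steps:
$- \frac{98}{-140} \left(-20 + 27\right) = \left(-98\right) \left(- \frac{1}{140}\right) 7 = \frac{7}{10} \cdot 7 = \frac{49}{10}$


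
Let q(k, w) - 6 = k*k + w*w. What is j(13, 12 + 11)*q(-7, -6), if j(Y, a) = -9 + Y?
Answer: 364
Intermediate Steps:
q(k, w) = 6 + k**2 + w**2 (q(k, w) = 6 + (k*k + w*w) = 6 + (k**2 + w**2) = 6 + k**2 + w**2)
j(13, 12 + 11)*q(-7, -6) = (-9 + 13)*(6 + (-7)**2 + (-6)**2) = 4*(6 + 49 + 36) = 4*91 = 364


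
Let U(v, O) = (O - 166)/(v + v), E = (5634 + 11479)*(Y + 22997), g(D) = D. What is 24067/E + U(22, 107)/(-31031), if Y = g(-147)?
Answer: 27965553169/266950541958100 ≈ 0.00010476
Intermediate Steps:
Y = -147
E = 391032050 (E = (5634 + 11479)*(-147 + 22997) = 17113*22850 = 391032050)
U(v, O) = (-166 + O)/(2*v) (U(v, O) = (-166 + O)/((2*v)) = (-166 + O)*(1/(2*v)) = (-166 + O)/(2*v))
24067/E + U(22, 107)/(-31031) = 24067/391032050 + ((1/2)*(-166 + 107)/22)/(-31031) = 24067*(1/391032050) + ((1/2)*(1/22)*(-59))*(-1/31031) = 24067/391032050 - 59/44*(-1/31031) = 24067/391032050 + 59/1365364 = 27965553169/266950541958100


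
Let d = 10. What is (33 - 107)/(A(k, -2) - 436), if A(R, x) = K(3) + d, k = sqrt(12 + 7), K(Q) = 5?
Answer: 74/421 ≈ 0.17577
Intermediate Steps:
k = sqrt(19) ≈ 4.3589
A(R, x) = 15 (A(R, x) = 5 + 10 = 15)
(33 - 107)/(A(k, -2) - 436) = (33 - 107)/(15 - 436) = -74/(-421) = -74*(-1/421) = 74/421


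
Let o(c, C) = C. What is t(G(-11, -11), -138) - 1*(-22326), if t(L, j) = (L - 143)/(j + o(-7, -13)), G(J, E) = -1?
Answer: 3371370/151 ≈ 22327.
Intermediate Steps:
t(L, j) = (-143 + L)/(-13 + j) (t(L, j) = (L - 143)/(j - 13) = (-143 + L)/(-13 + j))
t(G(-11, -11), -138) - 1*(-22326) = (-143 - 1)/(-13 - 138) - 1*(-22326) = -144/(-151) + 22326 = -1/151*(-144) + 22326 = 144/151 + 22326 = 3371370/151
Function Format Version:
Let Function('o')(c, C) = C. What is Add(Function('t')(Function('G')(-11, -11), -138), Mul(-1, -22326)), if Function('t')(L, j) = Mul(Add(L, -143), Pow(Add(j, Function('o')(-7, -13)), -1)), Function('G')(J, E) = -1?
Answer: Rational(3371370, 151) ≈ 22327.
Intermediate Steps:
Function('t')(L, j) = Mul(Pow(Add(-13, j), -1), Add(-143, L)) (Function('t')(L, j) = Mul(Add(L, -143), Pow(Add(j, -13), -1)) = Mul(Add(-143, L), Pow(Add(-13, j), -1)) = Mul(Pow(Add(-13, j), -1), Add(-143, L)))
Add(Function('t')(Function('G')(-11, -11), -138), Mul(-1, -22326)) = Add(Mul(Pow(Add(-13, -138), -1), Add(-143, -1)), Mul(-1, -22326)) = Add(Mul(Pow(-151, -1), -144), 22326) = Add(Mul(Rational(-1, 151), -144), 22326) = Add(Rational(144, 151), 22326) = Rational(3371370, 151)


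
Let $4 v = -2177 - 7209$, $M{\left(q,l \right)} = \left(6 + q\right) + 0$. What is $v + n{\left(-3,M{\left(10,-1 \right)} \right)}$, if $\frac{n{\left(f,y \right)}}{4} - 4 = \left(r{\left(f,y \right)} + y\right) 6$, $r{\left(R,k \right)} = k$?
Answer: $- \frac{3125}{2} \approx -1562.5$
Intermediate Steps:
$M{\left(q,l \right)} = 6 + q$
$n{\left(f,y \right)} = 16 + 48 y$ ($n{\left(f,y \right)} = 16 + 4 \left(y + y\right) 6 = 16 + 4 \cdot 2 y 6 = 16 + 4 \cdot 12 y = 16 + 48 y$)
$v = - \frac{4693}{2}$ ($v = \frac{-2177 - 7209}{4} = \frac{1}{4} \left(-9386\right) = - \frac{4693}{2} \approx -2346.5$)
$v + n{\left(-3,M{\left(10,-1 \right)} \right)} = - \frac{4693}{2} + \left(16 + 48 \left(6 + 10\right)\right) = - \frac{4693}{2} + \left(16 + 48 \cdot 16\right) = - \frac{4693}{2} + \left(16 + 768\right) = - \frac{4693}{2} + 784 = - \frac{3125}{2}$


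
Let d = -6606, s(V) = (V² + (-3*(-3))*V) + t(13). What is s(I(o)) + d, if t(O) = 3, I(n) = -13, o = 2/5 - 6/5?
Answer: -6551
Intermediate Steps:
o = -⅘ (o = 2*(⅕) - 6*⅕ = ⅖ - 6/5 = -⅘ ≈ -0.80000)
s(V) = 3 + V² + 9*V (s(V) = (V² + (-3*(-3))*V) + 3 = (V² + 9*V) + 3 = 3 + V² + 9*V)
s(I(o)) + d = (3 + (-13)² + 9*(-13)) - 6606 = (3 + 169 - 117) - 6606 = 55 - 6606 = -6551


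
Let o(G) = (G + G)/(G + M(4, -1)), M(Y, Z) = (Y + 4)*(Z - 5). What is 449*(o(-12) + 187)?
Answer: 420713/5 ≈ 84143.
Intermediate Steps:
M(Y, Z) = (-5 + Z)*(4 + Y) (M(Y, Z) = (4 + Y)*(-5 + Z) = (-5 + Z)*(4 + Y))
o(G) = 2*G/(-48 + G) (o(G) = (G + G)/(G + (-20 - 5*4 + 4*(-1) + 4*(-1))) = (2*G)/(G + (-20 - 20 - 4 - 4)) = (2*G)/(G - 48) = (2*G)/(-48 + G) = 2*G/(-48 + G))
449*(o(-12) + 187) = 449*(2*(-12)/(-48 - 12) + 187) = 449*(2*(-12)/(-60) + 187) = 449*(2*(-12)*(-1/60) + 187) = 449*(⅖ + 187) = 449*(937/5) = 420713/5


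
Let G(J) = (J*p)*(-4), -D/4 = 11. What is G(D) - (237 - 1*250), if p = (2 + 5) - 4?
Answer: 541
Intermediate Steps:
D = -44 (D = -4*11 = -44)
p = 3 (p = 7 - 4 = 3)
G(J) = -12*J (G(J) = (J*3)*(-4) = (3*J)*(-4) = -12*J)
G(D) - (237 - 1*250) = -12*(-44) - (237 - 1*250) = 528 - (237 - 250) = 528 - 1*(-13) = 528 + 13 = 541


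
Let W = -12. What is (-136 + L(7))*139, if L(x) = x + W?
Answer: -19599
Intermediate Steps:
L(x) = -12 + x (L(x) = x - 12 = -12 + x)
(-136 + L(7))*139 = (-136 + (-12 + 7))*139 = (-136 - 5)*139 = -141*139 = -19599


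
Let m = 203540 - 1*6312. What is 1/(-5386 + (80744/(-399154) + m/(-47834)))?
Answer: -4773283109/25729549488476 ≈ -0.00018552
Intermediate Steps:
m = 197228 (m = 203540 - 6312 = 197228)
1/(-5386 + (80744/(-399154) + m/(-47834))) = 1/(-5386 + (80744/(-399154) + 197228/(-47834))) = 1/(-5386 + (80744*(-1/399154) + 197228*(-1/47834))) = 1/(-5386 + (-40372/199577 - 98614/23917)) = 1/(-5386 - 20646663402/4773283109) = 1/(-25729549488476/4773283109) = -4773283109/25729549488476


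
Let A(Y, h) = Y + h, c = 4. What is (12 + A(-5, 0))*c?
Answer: 28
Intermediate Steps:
(12 + A(-5, 0))*c = (12 + (-5 + 0))*4 = (12 - 5)*4 = 7*4 = 28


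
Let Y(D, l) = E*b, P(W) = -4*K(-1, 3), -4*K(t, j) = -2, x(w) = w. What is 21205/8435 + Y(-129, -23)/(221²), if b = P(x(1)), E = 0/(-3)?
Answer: 4241/1687 ≈ 2.5139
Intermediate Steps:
K(t, j) = ½ (K(t, j) = -¼*(-2) = ½)
P(W) = -2 (P(W) = -4*½ = -2)
E = 0 (E = 0*(-⅓) = 0)
b = -2
Y(D, l) = 0 (Y(D, l) = 0*(-2) = 0)
21205/8435 + Y(-129, -23)/(221²) = 21205/8435 + 0/(221²) = 21205*(1/8435) + 0/48841 = 4241/1687 + 0*(1/48841) = 4241/1687 + 0 = 4241/1687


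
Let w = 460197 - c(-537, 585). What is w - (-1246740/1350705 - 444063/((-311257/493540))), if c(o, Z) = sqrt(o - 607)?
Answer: -6836640910576565/28027759079 - 2*I*sqrt(286) ≈ -2.4392e+5 - 33.823*I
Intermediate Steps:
c(o, Z) = sqrt(-607 + o)
w = 460197 - 2*I*sqrt(286) (w = 460197 - sqrt(-607 - 537) = 460197 - sqrt(-1144) = 460197 - 2*I*sqrt(286) ≈ 4.602e+5 - 33.823*I)
w - (-1246740/1350705 - 444063/((-311257/493540))) = (460197 - 2*I*sqrt(286)) - (-1246740/1350705 - 444063/((-311257/493540))) = (460197 - 2*I*sqrt(286)) - (-1246740*1/1350705 - 444063/((-311257*1/493540))) = (460197 - 2*I*sqrt(286)) - (-83116/90047 - 444063/(-311257/493540)) = (460197 - 2*I*sqrt(286)) - (-83116/90047 - 444063*(-493540/311257)) = (460197 - 2*I*sqrt(286)) - (-83116/90047 + 219162853020/311257) = (460197 - 2*I*sqrt(286)) - 1*19734931555455128/28027759079 = (460197 - 2*I*sqrt(286)) - 19734931555455128/28027759079 = -6836640910576565/28027759079 - 2*I*sqrt(286)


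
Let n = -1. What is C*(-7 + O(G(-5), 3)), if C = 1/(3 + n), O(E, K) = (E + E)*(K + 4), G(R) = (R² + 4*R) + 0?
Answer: 63/2 ≈ 31.500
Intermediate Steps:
G(R) = R² + 4*R
O(E, K) = 2*E*(4 + K) (O(E, K) = (2*E)*(4 + K) = 2*E*(4 + K))
C = ½ (C = 1/(3 - 1) = 1/2 = ½ ≈ 0.50000)
C*(-7 + O(G(-5), 3)) = (-7 + 2*(-5*(4 - 5))*(4 + 3))/2 = (-7 + 2*(-5*(-1))*7)/2 = (-7 + 2*5*7)/2 = (-7 + 70)/2 = (½)*63 = 63/2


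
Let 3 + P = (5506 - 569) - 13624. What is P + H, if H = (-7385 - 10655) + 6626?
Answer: -20104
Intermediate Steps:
P = -8690 (P = -3 + ((5506 - 569) - 13624) = -3 + (4937 - 13624) = -3 - 8687 = -8690)
H = -11414 (H = -18040 + 6626 = -11414)
P + H = -8690 - 11414 = -20104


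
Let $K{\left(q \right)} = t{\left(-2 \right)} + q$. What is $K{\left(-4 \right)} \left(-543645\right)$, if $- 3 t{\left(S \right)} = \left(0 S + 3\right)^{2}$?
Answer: $3805515$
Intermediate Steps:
$t{\left(S \right)} = -3$ ($t{\left(S \right)} = - \frac{\left(0 S + 3\right)^{2}}{3} = - \frac{\left(0 + 3\right)^{2}}{3} = - \frac{3^{2}}{3} = \left(- \frac{1}{3}\right) 9 = -3$)
$K{\left(q \right)} = -3 + q$
$K{\left(-4 \right)} \left(-543645\right) = \left(-3 - 4\right) \left(-543645\right) = \left(-7\right) \left(-543645\right) = 3805515$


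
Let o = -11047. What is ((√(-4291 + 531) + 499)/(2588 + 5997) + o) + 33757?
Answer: 194965849/8585 + 4*I*√235/8585 ≈ 22710.0 + 0.0071426*I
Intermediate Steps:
((√(-4291 + 531) + 499)/(2588 + 5997) + o) + 33757 = ((√(-4291 + 531) + 499)/(2588 + 5997) - 11047) + 33757 = ((√(-3760) + 499)/8585 - 11047) + 33757 = ((4*I*√235 + 499)*(1/8585) - 11047) + 33757 = ((499 + 4*I*√235)*(1/8585) - 11047) + 33757 = ((499/8585 + 4*I*√235/8585) - 11047) + 33757 = (-94837996/8585 + 4*I*√235/8585) + 33757 = 194965849/8585 + 4*I*√235/8585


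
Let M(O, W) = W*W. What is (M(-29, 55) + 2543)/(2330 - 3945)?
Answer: -5568/1615 ≈ -3.4477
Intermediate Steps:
M(O, W) = W²
(M(-29, 55) + 2543)/(2330 - 3945) = (55² + 2543)/(2330 - 3945) = (3025 + 2543)/(-1615) = 5568*(-1/1615) = -5568/1615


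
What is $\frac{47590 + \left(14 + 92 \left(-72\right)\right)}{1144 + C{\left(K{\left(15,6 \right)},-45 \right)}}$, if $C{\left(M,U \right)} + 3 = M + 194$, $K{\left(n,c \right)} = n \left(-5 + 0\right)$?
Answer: $\frac{683}{21} \approx 32.524$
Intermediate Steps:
$K{\left(n,c \right)} = - 5 n$ ($K{\left(n,c \right)} = n \left(-5\right) = - 5 n$)
$C{\left(M,U \right)} = 191 + M$ ($C{\left(M,U \right)} = -3 + \left(M + 194\right) = -3 + \left(194 + M\right) = 191 + M$)
$\frac{47590 + \left(14 + 92 \left(-72\right)\right)}{1144 + C{\left(K{\left(15,6 \right)},-45 \right)}} = \frac{47590 + \left(14 + 92 \left(-72\right)\right)}{1144 + \left(191 - 75\right)} = \frac{47590 + \left(14 - 6624\right)}{1144 + \left(191 - 75\right)} = \frac{47590 - 6610}{1144 + 116} = \frac{40980}{1260} = 40980 \cdot \frac{1}{1260} = \frac{683}{21}$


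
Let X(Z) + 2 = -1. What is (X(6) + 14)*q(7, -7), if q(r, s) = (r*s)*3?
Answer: -1617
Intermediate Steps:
q(r, s) = 3*r*s
X(Z) = -3 (X(Z) = -2 - 1 = -3)
(X(6) + 14)*q(7, -7) = (-3 + 14)*(3*7*(-7)) = 11*(-147) = -1617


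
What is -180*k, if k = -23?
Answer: 4140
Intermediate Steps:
-180*k = -180*(-23) = 4140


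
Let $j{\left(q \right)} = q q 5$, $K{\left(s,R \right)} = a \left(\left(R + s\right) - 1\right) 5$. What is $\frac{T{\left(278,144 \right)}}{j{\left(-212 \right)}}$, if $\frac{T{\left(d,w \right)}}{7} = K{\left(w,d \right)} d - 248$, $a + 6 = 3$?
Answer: $- \frac{6145363}{112360} \approx -54.693$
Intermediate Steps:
$a = -3$ ($a = -6 + 3 = -3$)
$K{\left(s,R \right)} = 15 - 15 R - 15 s$ ($K{\left(s,R \right)} = - 3 \left(\left(R + s\right) - 1\right) 5 = - 3 \left(-1 + R + s\right) 5 = \left(3 - 3 R - 3 s\right) 5 = 15 - 15 R - 15 s$)
$T{\left(d,w \right)} = -1736 + 7 d \left(15 - 15 d - 15 w\right)$ ($T{\left(d,w \right)} = 7 \left(\left(15 - 15 d - 15 w\right) d - 248\right) = 7 \left(d \left(15 - 15 d - 15 w\right) - 248\right) = 7 \left(-248 + d \left(15 - 15 d - 15 w\right)\right) = -1736 + 7 d \left(15 - 15 d - 15 w\right)$)
$j{\left(q \right)} = 5 q^{2}$ ($j{\left(q \right)} = q^{2} \cdot 5 = 5 q^{2}$)
$\frac{T{\left(278,144 \right)}}{j{\left(-212 \right)}} = \frac{-1736 - 29190 \left(-1 + 278 + 144\right)}{5 \left(-212\right)^{2}} = \frac{-1736 - 29190 \cdot 421}{5 \cdot 44944} = \frac{-1736 - 12288990}{224720} = \left(-12290726\right) \frac{1}{224720} = - \frac{6145363}{112360}$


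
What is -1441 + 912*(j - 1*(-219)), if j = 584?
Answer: 730895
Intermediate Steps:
-1441 + 912*(j - 1*(-219)) = -1441 + 912*(584 - 1*(-219)) = -1441 + 912*(584 + 219) = -1441 + 912*803 = -1441 + 732336 = 730895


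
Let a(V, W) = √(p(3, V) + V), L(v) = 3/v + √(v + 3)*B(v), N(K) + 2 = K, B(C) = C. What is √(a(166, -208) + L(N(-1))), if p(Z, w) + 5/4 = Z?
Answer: √(-4 + 2*√671)/2 ≈ 3.4571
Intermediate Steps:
N(K) = -2 + K
p(Z, w) = -5/4 + Z
L(v) = 3/v + v*√(3 + v) (L(v) = 3/v + √(v + 3)*v = 3/v + √(3 + v)*v = 3/v + v*√(3 + v))
a(V, W) = √(7/4 + V) (a(V, W) = √((-5/4 + 3) + V) = √(7/4 + V))
√(a(166, -208) + L(N(-1))) = √(√(7 + 4*166)/2 + (3/(-2 - 1) + (-2 - 1)*√(3 + (-2 - 1)))) = √(√(7 + 664)/2 + (3/(-3) - 3*√(3 - 3))) = √(√671/2 + (3*(-⅓) - 3*√0)) = √(√671/2 + (-1 - 3*0)) = √(√671/2 + (-1 + 0)) = √(√671/2 - 1) = √(-1 + √671/2)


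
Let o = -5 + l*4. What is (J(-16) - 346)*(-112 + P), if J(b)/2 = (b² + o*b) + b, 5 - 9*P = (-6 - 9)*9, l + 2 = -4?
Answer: -102424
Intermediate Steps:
l = -6 (l = -2 - 4 = -6)
o = -29 (o = -5 - 6*4 = -5 - 24 = -29)
P = 140/9 (P = 5/9 - (-6 - 9)*9/9 = 5/9 - (-5)*9/3 = 5/9 - ⅑*(-135) = 5/9 + 15 = 140/9 ≈ 15.556)
J(b) = -56*b + 2*b² (J(b) = 2*((b² - 29*b) + b) = 2*(b² - 28*b) = -56*b + 2*b²)
(J(-16) - 346)*(-112 + P) = (2*(-16)*(-28 - 16) - 346)*(-112 + 140/9) = (2*(-16)*(-44) - 346)*(-868/9) = (1408 - 346)*(-868/9) = 1062*(-868/9) = -102424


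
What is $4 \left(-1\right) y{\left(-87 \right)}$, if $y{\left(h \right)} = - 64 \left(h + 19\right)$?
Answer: $-17408$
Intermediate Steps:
$y{\left(h \right)} = -1216 - 64 h$ ($y{\left(h \right)} = - 64 \left(19 + h\right) = -1216 - 64 h$)
$4 \left(-1\right) y{\left(-87 \right)} = 4 \left(-1\right) \left(-1216 - -5568\right) = - 4 \left(-1216 + 5568\right) = \left(-4\right) 4352 = -17408$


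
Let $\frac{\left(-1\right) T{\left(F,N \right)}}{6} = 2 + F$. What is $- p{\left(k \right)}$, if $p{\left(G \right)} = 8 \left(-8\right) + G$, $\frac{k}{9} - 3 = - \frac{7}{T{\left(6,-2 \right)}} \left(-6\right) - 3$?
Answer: $\frac{575}{8} \approx 71.875$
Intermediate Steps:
$T{\left(F,N \right)} = -12 - 6 F$ ($T{\left(F,N \right)} = - 6 \left(2 + F\right) = -12 - 6 F$)
$k = - \frac{63}{8}$ ($k = 27 + 9 \left(- \frac{7}{-12 - 36} \left(-6\right) - 3\right) = 27 + 9 \left(- \frac{7}{-48} \left(-6\right) - 3\right) = 27 + 9 \left(\left(-7\right) \left(- \frac{1}{48}\right) \left(-6\right) - 3\right) = 27 + 9 \left(\frac{7}{48} \left(-6\right) - 3\right) = 27 + 9 \left(- \frac{7}{8} - 3\right) = 27 + 9 \left(- \frac{31}{8}\right) = 27 - \frac{279}{8} = - \frac{63}{8} \approx -7.875$)
$p{\left(G \right)} = -64 + G$
$- p{\left(k \right)} = - (-64 - \frac{63}{8}) = \left(-1\right) \left(- \frac{575}{8}\right) = \frac{575}{8}$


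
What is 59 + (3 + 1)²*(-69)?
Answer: -1045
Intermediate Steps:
59 + (3 + 1)²*(-69) = 59 + 4²*(-69) = 59 + 16*(-69) = 59 - 1104 = -1045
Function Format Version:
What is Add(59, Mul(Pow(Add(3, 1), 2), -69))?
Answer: -1045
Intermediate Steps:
Add(59, Mul(Pow(Add(3, 1), 2), -69)) = Add(59, Mul(Pow(4, 2), -69)) = Add(59, Mul(16, -69)) = Add(59, -1104) = -1045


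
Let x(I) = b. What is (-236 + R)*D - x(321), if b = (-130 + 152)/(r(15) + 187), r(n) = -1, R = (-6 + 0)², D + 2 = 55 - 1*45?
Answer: -148811/93 ≈ -1600.1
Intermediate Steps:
D = 8 (D = -2 + (55 - 1*45) = -2 + (55 - 45) = -2 + 10 = 8)
R = 36 (R = (-6)² = 36)
b = 11/93 (b = (-130 + 152)/(-1 + 187) = 22/186 = 22*(1/186) = 11/93 ≈ 0.11828)
x(I) = 11/93
(-236 + R)*D - x(321) = (-236 + 36)*8 - 1*11/93 = -200*8 - 11/93 = -1600 - 11/93 = -148811/93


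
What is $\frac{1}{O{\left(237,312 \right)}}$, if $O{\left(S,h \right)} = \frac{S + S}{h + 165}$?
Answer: $\frac{159}{158} \approx 1.0063$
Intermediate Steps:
$O{\left(S,h \right)} = \frac{2 S}{165 + h}$
$\frac{1}{O{\left(237,312 \right)}} = \frac{1}{2 \cdot 237 \frac{1}{165 + 312}} = \frac{1}{2 \cdot 237 \cdot \frac{1}{477}} = \frac{1}{\frac{158}{159}} = \frac{159}{158}$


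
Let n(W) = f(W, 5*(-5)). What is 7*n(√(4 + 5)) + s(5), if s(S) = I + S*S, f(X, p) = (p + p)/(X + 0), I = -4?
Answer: -287/3 ≈ -95.667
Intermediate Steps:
f(X, p) = 2*p/X (f(X, p) = (2*p)/X = 2*p/X)
n(W) = -50/W (n(W) = 2*(5*(-5))/W = 2*(-25)/W = -50/W)
s(S) = -4 + S² (s(S) = -4 + S*S = -4 + S²)
7*n(√(4 + 5)) + s(5) = 7*(-50/√(4 + 5)) + (-4 + 5²) = 7*(-50/(√9)) + (-4 + 25) = 7*(-50/3) + 21 = -350/3 + 21 = -287/3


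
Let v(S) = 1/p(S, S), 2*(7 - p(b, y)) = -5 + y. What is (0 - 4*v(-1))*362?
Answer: -724/5 ≈ -144.80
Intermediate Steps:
p(b, y) = 19/2 - y/2 (p(b, y) = 7 - (-5 + y)/2 = 7 + (5/2 - y/2) = 19/2 - y/2)
v(S) = 1/(19/2 - S/2)
(0 - 4*v(-1))*362 = (0 - (-8)/(-19 - 1))*362 = (0 - (-8)/(-20))*362 = (0 - (-8)*(-1)/20)*362 = (0 - 4*1/10)*362 = (0 - 2/5)*362 = -2/5*362 = -724/5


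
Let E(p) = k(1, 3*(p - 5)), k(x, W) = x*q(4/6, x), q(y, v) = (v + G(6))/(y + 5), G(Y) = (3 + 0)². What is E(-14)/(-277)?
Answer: -30/4709 ≈ -0.0063708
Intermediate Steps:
G(Y) = 9 (G(Y) = 3² = 9)
q(y, v) = (9 + v)/(5 + y) (q(y, v) = (v + 9)/(y + 5) = (9 + v)/(5 + y))
k(x, W) = x*(27/17 + 3*x/17) (k(x, W) = x*((9 + x)/(5 + 4/6)) = x*((9 + x)/(5 + 4*(⅙))) = x*((9 + x)/(5 + ⅔)) = x*((9 + x)/(17/3)) = x*(3*(9 + x)/17) = x*(27/17 + 3*x/17))
E(p) = 30/17 (E(p) = (3/17)*1*(9 + 1) = (3/17)*1*10 = 30/17)
E(-14)/(-277) = (30/17)/(-277) = (30/17)*(-1/277) = -30/4709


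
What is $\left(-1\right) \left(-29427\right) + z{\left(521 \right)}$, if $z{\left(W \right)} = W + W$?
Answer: $30469$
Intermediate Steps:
$z{\left(W \right)} = 2 W$
$\left(-1\right) \left(-29427\right) + z{\left(521 \right)} = \left(-1\right) \left(-29427\right) + 2 \cdot 521 = 29427 + 1042 = 30469$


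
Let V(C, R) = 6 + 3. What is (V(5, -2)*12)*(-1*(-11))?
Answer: 1188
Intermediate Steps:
V(C, R) = 9
(V(5, -2)*12)*(-1*(-11)) = (9*12)*(-1*(-11)) = 108*11 = 1188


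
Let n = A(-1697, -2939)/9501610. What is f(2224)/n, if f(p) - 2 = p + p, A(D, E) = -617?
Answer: -42282164500/617 ≈ -6.8529e+7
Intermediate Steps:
f(p) = 2 + 2*p (f(p) = 2 + (p + p) = 2 + 2*p)
n = -617/9501610 ≈ -6.4936e-5
f(2224)/n = (2 + 2*2224)/(-617/9501610) = (2 + 4448)*(-9501610/617) = 4450*(-9501610/617) = -42282164500/617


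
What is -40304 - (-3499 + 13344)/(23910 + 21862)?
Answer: -1844804533/45772 ≈ -40304.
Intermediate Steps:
-40304 - (-3499 + 13344)/(23910 + 21862) = -40304 - 9845/45772 = -1844804533/45772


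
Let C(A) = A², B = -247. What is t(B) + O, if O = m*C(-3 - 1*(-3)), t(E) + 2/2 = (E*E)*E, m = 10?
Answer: -15069224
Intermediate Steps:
t(E) = -1 + E³ (t(E) = -1 + (E*E)*E = -1 + E²*E = -1 + E³)
O = 0 (O = 10*(-3 - 1*(-3))² = 10*(-3 + 3)² = 10*0² = 10*0 = 0)
t(B) + O = (-1 + (-247)³) + 0 = (-1 - 15069223) + 0 = -15069224 + 0 = -15069224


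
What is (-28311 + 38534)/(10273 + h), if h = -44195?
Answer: -10223/33922 ≈ -0.30137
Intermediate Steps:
(-28311 + 38534)/(10273 + h) = (-28311 + 38534)/(10273 - 44195) = 10223/(-33922) = 10223*(-1/33922) = -10223/33922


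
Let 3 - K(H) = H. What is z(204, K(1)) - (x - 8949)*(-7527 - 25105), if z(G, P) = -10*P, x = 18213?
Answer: 302302828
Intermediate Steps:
K(H) = 3 - H
z(204, K(1)) - (x - 8949)*(-7527 - 25105) = -10*(3 - 1*1) - (18213 - 8949)*(-7527 - 25105) = -10*(3 - 1) - 9264*(-32632) = -10*2 - 1*(-302302848) = -20 + 302302848 = 302302828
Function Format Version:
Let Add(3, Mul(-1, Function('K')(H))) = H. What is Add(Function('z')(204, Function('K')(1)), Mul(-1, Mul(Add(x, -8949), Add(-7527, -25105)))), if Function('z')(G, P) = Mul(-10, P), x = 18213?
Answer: 302302828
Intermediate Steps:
Function('K')(H) = Add(3, Mul(-1, H))
Add(Function('z')(204, Function('K')(1)), Mul(-1, Mul(Add(x, -8949), Add(-7527, -25105)))) = Add(Mul(-10, Add(3, Mul(-1, 1))), Mul(-1, Mul(Add(18213, -8949), Add(-7527, -25105)))) = Add(Mul(-10, Add(3, -1)), Mul(-1, Mul(9264, -32632))) = Add(Mul(-10, 2), Mul(-1, -302302848)) = Add(-20, 302302848) = 302302828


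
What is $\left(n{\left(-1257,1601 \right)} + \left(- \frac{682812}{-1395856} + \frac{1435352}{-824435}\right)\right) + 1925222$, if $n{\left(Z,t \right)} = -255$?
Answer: $\frac{553809056338386257}{287698135340} \approx 1.925 \cdot 10^{6}$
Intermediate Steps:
$\left(n{\left(-1257,1601 \right)} + \left(- \frac{682812}{-1395856} + \frac{1435352}{-824435}\right)\right) + 1925222 = \left(-255 + \left(- \frac{682812}{-1395856} + \frac{1435352}{-824435}\right)\right) + 1925222 = \left(-255 + \left(\left(-682812\right) \left(- \frac{1}{1395856}\right) + 1435352 \left(- \frac{1}{824435}\right)\right)\right) + 1925222 = \left(-255 + \left(\frac{170703}{348964} - \frac{1435352}{824435}\right)\right) + 1925222 = \left(-255 - \frac{360152647523}{287698135340}\right) + 1925222 = - \frac{73723177159223}{287698135340} + 1925222 = \frac{553809056338386257}{287698135340}$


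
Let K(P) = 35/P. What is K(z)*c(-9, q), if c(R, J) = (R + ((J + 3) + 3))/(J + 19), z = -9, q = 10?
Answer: -245/261 ≈ -0.93870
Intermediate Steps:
c(R, J) = (6 + J + R)/(19 + J) (c(R, J) = (R + ((3 + J) + 3))/(19 + J) = (R + (6 + J))/(19 + J) = (6 + J + R)/(19 + J))
K(z)*c(-9, q) = (35/(-9))*((6 + 10 - 9)/(19 + 10)) = (35*(-⅑))*(7/29) = -35*7/261 = -35/9*7/29 = -245/261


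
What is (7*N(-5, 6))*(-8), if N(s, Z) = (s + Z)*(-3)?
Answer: 168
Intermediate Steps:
N(s, Z) = -3*Z - 3*s (N(s, Z) = (Z + s)*(-3) = -3*Z - 3*s)
(7*N(-5, 6))*(-8) = (7*(-3*6 - 3*(-5)))*(-8) = (7*(-18 + 15))*(-8) = (7*(-3))*(-8) = -21*(-8) = 168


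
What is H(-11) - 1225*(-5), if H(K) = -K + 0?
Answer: 6136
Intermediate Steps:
H(K) = -K
H(-11) - 1225*(-5) = -1*(-11) - 1225*(-5) = 11 - 1*(-6125) = 11 + 6125 = 6136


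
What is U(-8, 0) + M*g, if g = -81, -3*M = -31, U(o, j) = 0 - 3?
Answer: -840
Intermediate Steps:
U(o, j) = -3
M = 31/3 (M = -⅓*(-31) = 31/3 ≈ 10.333)
U(-8, 0) + M*g = -3 + (31/3)*(-81) = -3 - 837 = -840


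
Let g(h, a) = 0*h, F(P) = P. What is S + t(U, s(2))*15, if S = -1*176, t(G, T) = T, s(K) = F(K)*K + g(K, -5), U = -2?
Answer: -116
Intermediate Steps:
g(h, a) = 0
s(K) = K**2 (s(K) = K*K + 0 = K**2 + 0 = K**2)
S = -176
S + t(U, s(2))*15 = -176 + 2**2*15 = -176 + 4*15 = -176 + 60 = -116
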